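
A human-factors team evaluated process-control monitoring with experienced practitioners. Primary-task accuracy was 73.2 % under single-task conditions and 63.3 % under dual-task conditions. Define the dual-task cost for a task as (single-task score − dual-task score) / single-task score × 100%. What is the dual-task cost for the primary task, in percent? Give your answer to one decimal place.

13.5

Cost = (73.2 − 63.3) / 73.2 × 100%
     = 9.9000 / 73.2 × 100% = 13.5246%.
≈ 13.5%.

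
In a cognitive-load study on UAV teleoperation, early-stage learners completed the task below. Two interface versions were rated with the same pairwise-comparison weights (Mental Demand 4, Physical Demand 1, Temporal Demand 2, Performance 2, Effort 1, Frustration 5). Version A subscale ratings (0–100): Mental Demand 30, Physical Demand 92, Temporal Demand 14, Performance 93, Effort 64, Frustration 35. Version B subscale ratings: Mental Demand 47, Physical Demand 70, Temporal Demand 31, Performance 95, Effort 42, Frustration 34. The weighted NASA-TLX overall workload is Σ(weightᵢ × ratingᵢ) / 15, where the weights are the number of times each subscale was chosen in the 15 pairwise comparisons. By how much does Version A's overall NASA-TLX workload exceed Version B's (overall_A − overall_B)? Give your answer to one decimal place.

-3.8

Version A weighted sum = 4·30 + 1·92 + 2·14 + 2·93 + 1·64 + 5·35 = 120 + 92 + 28 + 186 + 64 + 175 = 665; overall_A = 665/15 = 44.3333.
Version B weighted sum = 4·47 + 1·70 + 2·31 + 2·95 + 1·42 + 5·34 = 188 + 70 + 62 + 190 + 42 + 170 = 722; overall_B = 722/15 = 48.1333.
Difference = 44.3333 − 48.1333 = -3.8000 ≈ -3.8.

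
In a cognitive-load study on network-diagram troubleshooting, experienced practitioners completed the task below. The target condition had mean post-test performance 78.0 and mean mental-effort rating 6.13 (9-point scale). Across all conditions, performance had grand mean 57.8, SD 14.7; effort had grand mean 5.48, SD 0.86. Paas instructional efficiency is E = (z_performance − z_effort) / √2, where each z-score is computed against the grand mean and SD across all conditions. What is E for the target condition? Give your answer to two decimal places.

z_performance = (78.0 − 57.8) / 14.7 = 20.2000 / 14.7 = 1.3741.
z_effort = (6.13 − 5.48) / 0.86 = 0.6500 / 0.86 = 0.7558.
z_P − z_E = 1.3741 − 0.7558 = 0.6183.
E = 0.6183 / √2 = 0.6183 / 1.41421 = 0.4372 ≈ 0.44.

0.44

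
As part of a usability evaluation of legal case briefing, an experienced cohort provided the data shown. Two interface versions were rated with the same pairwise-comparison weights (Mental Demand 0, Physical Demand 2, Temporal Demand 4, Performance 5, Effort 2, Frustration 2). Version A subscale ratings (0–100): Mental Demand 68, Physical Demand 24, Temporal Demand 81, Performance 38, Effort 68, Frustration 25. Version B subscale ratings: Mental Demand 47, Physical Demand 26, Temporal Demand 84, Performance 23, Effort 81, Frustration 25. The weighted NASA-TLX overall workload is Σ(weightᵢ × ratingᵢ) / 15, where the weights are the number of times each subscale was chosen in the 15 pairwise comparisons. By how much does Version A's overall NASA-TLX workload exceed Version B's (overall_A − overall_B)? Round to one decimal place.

2.2

Version A weighted sum = 0·68 + 2·24 + 4·81 + 5·38 + 2·68 + 2·25 = 0 + 48 + 324 + 190 + 136 + 50 = 748; overall_A = 748/15 = 49.8667.
Version B weighted sum = 0·47 + 2·26 + 4·84 + 5·23 + 2·81 + 2·25 = 0 + 52 + 336 + 115 + 162 + 50 = 715; overall_B = 715/15 = 47.6667.
Difference = 49.8667 − 47.6667 = 2.2000 ≈ 2.2.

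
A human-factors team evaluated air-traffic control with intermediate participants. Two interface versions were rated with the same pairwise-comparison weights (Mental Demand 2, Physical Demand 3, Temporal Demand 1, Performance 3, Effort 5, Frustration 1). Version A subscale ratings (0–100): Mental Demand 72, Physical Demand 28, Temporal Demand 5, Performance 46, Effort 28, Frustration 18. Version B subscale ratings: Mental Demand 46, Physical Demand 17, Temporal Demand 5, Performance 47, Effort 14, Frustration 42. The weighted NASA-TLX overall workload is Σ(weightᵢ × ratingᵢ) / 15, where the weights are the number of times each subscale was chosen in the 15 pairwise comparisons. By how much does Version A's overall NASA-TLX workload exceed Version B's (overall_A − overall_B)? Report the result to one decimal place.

Version A weighted sum = 2·72 + 3·28 + 1·5 + 3·46 + 5·28 + 1·18 = 144 + 84 + 5 + 138 + 140 + 18 = 529; overall_A = 529/15 = 35.2667.
Version B weighted sum = 2·46 + 3·17 + 1·5 + 3·47 + 5·14 + 1·42 = 92 + 51 + 5 + 141 + 70 + 42 = 401; overall_B = 401/15 = 26.7333.
Difference = 35.2667 − 26.7333 = 8.5334 ≈ 8.5.

8.5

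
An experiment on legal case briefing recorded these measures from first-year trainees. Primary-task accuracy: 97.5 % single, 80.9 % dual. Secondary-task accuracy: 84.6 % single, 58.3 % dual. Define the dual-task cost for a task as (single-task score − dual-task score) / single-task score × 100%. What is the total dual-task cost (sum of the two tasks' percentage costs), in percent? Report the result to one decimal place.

Primary cost = (97.5 − 80.9) / 97.5 × 100% = 17.0256%.
Secondary cost = (84.6 − 58.3) / 84.6 × 100% = 31.0875%.
Total = 17.0256% + 31.0875% = 48.1131% ≈ 48.1%.

48.1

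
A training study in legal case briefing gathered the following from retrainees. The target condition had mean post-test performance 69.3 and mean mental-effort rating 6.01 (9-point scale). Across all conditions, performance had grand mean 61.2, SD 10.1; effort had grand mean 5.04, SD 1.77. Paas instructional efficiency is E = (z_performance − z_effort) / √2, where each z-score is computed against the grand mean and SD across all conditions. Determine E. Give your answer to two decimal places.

z_performance = (69.3 − 61.2) / 10.1 = 8.1000 / 10.1 = 0.8020.
z_effort = (6.01 − 5.04) / 1.77 = 0.9700 / 1.77 = 0.5480.
z_P − z_E = 0.8020 − 0.5480 = 0.2540.
E = 0.2540 / √2 = 0.2540 / 1.41421 = 0.1796 ≈ 0.18.

0.18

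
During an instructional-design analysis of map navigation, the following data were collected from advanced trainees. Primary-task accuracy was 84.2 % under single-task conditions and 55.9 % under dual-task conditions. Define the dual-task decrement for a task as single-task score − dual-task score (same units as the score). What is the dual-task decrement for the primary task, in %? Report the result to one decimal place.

28.3

Decrement = 84.2 − 55.9 = 28.3000 % ≈ 28.3 %.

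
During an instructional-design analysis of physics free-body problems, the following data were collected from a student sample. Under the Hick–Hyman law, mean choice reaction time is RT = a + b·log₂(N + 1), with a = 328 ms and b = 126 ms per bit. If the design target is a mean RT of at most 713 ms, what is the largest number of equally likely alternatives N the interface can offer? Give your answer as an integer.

Set 328 + 126·log₂(N + 1) ≤ 713.
log₂(N + 1) ≤ (713 − 328) / 126 = 3.0556.
N + 1 ≤ 2^3.0556 = 8.3143.
N ≤ 7.3143, so the largest integer N is 7.

7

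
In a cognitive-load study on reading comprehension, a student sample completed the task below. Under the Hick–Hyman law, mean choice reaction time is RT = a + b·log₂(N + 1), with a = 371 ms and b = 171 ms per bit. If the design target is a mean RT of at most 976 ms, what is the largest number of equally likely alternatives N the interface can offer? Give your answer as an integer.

10

Set 371 + 171·log₂(N + 1) ≤ 976.
log₂(N + 1) ≤ (976 − 371) / 171 = 3.5380.
N + 1 ≤ 2^3.5380 = 11.6157.
N ≤ 10.6157, so the largest integer N is 10.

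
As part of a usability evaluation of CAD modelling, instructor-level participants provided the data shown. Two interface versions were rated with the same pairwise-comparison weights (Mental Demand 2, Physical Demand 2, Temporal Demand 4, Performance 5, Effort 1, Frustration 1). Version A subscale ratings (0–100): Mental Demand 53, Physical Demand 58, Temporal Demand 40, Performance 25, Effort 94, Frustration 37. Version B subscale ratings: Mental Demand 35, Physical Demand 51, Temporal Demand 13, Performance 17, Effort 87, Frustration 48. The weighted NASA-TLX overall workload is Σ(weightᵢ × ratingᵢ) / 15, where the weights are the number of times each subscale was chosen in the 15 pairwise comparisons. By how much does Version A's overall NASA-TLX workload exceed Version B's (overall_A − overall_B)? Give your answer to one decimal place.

12.9

Version A weighted sum = 2·53 + 2·58 + 4·40 + 5·25 + 1·94 + 1·37 = 106 + 116 + 160 + 125 + 94 + 37 = 638; overall_A = 638/15 = 42.5333.
Version B weighted sum = 2·35 + 2·51 + 4·13 + 5·17 + 1·87 + 1·48 = 70 + 102 + 52 + 85 + 87 + 48 = 444; overall_B = 444/15 = 29.6000.
Difference = 42.5333 − 29.6000 = 12.9333 ≈ 12.9.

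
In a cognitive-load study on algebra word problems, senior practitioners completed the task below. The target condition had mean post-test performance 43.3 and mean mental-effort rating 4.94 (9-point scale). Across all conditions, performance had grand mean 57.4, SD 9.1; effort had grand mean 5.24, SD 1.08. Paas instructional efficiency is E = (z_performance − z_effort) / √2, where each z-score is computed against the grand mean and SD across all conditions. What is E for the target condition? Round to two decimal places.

z_performance = (43.3 − 57.4) / 9.1 = -14.1000 / 9.1 = -1.5495.
z_effort = (4.94 − 5.24) / 1.08 = -0.3000 / 1.08 = -0.2778.
z_P − z_E = -1.5495 − (-0.2778) = -1.2717.
E = -1.2717 / √2 = -1.2717 / 1.41421 = -0.8992 ≈ -0.90.

-0.90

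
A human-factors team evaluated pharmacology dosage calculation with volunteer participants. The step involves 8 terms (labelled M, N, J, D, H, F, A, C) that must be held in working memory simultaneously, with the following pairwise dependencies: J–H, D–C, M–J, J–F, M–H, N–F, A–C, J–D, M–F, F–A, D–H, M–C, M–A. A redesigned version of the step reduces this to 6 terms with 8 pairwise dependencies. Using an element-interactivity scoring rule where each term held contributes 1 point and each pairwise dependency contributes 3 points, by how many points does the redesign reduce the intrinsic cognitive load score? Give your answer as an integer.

Original: 8 × 1 + 13 × 3 = 8 + 39 = 47.
Redesigned: 6 × 1 + 8 × 3 = 6 + 24 = 30.
Reduction = 47 − 30 = 17.

17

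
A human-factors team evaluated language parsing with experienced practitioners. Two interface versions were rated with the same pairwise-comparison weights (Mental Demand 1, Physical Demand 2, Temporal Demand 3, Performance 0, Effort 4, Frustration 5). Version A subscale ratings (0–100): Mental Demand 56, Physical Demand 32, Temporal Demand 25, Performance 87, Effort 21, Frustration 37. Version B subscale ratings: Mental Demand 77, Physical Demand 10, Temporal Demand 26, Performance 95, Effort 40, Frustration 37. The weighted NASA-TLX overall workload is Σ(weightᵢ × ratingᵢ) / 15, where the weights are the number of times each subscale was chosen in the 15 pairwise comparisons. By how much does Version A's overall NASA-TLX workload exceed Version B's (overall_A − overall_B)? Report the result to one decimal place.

Version A weighted sum = 1·56 + 2·32 + 3·25 + 0·87 + 4·21 + 5·37 = 56 + 64 + 75 + 0 + 84 + 185 = 464; overall_A = 464/15 = 30.9333.
Version B weighted sum = 1·77 + 2·10 + 3·26 + 0·95 + 4·40 + 5·37 = 77 + 20 + 78 + 0 + 160 + 185 = 520; overall_B = 520/15 = 34.6667.
Difference = 30.9333 − 34.6667 = -3.7334 ≈ -3.7.

-3.7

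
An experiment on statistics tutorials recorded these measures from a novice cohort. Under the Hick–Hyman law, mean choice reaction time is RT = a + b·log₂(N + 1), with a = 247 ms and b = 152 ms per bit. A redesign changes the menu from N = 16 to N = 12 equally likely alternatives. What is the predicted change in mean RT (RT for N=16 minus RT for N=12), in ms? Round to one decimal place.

RT(16) = 247 + 152·log₂(17) = 247 + 152·4.0875 = 868.3000 ms.
RT(12) = 247 + 152·log₂(13) = 247 + 152·3.7004 = 809.4608 ms.
Difference = 868.3000 − 809.4608 = 58.8392 ≈ 58.8 ms.

58.8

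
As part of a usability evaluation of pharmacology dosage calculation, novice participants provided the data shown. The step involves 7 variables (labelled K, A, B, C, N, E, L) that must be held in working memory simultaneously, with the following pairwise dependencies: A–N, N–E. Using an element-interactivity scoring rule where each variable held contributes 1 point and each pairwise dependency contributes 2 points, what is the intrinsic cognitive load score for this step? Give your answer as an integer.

Count of variables held simultaneously: 7.
Count of pairwise dependencies listed: 2.
Element contribution: 7 × 1 = 7.
Interaction contribution: 2 × 2 = 4.
Intrinsic load = 7 + 4 = 11.

11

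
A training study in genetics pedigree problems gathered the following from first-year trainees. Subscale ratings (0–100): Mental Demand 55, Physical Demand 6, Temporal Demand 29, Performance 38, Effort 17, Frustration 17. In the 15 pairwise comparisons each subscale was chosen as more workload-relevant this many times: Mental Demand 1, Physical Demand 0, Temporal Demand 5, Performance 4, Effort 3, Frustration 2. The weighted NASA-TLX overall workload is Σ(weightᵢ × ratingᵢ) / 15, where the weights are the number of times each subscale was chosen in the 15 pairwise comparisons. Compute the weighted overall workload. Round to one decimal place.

29.1

The tallies are the weights (they sum to 15).
Weighted sum = 1·55 + 0·6 + 5·29 + 4·38 + 3·17 + 2·17
            = 55 + 0 + 145 + 152 + 51 + 34 = 437.
Overall workload = 437 / 15 = 29.1333 ≈ 29.1.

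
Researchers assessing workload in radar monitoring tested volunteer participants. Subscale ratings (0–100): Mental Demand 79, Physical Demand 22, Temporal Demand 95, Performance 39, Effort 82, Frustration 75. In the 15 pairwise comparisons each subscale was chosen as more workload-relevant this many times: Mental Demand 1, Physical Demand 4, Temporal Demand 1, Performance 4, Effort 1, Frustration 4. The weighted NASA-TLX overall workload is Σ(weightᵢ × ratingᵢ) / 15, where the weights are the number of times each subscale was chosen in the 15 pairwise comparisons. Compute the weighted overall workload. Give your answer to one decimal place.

53.3

The tallies are the weights (they sum to 15).
Weighted sum = 1·79 + 4·22 + 1·95 + 4·39 + 1·82 + 4·75
            = 79 + 88 + 95 + 156 + 82 + 300 = 800.
Overall workload = 800 / 15 = 53.3333 ≈ 53.3.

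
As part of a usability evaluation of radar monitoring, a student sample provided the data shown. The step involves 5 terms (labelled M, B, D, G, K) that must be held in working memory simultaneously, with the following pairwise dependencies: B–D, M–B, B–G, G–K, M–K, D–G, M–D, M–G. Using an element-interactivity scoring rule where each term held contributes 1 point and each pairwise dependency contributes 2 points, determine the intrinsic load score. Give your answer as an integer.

Count of terms held simultaneously: 5.
Count of pairwise dependencies listed: 8.
Element contribution: 5 × 1 = 5.
Interaction contribution: 8 × 2 = 16.
Intrinsic load = 5 + 16 = 21.

21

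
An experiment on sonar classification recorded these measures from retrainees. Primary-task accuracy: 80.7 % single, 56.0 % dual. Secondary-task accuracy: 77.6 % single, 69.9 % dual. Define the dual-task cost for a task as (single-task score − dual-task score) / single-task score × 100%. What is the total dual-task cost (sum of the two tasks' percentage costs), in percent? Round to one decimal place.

Primary cost = (80.7 − 56.0) / 80.7 × 100% = 30.6072%.
Secondary cost = (77.6 − 69.9) / 77.6 × 100% = 9.9227%.
Total = 30.6072% + 9.9227% = 40.5299% ≈ 40.5%.

40.5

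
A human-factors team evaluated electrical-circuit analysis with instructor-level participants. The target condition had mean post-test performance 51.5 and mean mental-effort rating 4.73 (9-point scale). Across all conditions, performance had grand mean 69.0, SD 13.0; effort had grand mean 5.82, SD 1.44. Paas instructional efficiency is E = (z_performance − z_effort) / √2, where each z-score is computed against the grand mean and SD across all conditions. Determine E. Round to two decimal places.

-0.42

z_performance = (51.5 − 69.0) / 13.0 = -17.5000 / 13.0 = -1.3462.
z_effort = (4.73 − 5.82) / 1.44 = -1.0900 / 1.44 = -0.7569.
z_P − z_E = -1.3462 − (-0.7569) = -0.5893.
E = -0.5893 / √2 = -0.5893 / 1.41421 = -0.4167 ≈ -0.42.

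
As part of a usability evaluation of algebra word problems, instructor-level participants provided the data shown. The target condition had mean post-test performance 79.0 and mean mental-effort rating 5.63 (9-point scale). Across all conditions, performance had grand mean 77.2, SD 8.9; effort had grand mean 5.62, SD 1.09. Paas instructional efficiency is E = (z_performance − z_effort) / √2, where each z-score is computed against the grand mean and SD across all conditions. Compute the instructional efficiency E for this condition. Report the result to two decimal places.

0.14

z_performance = (79.0 − 77.2) / 8.9 = 1.8000 / 8.9 = 0.2022.
z_effort = (5.63 − 5.62) / 1.09 = 0.0100 / 1.09 = 0.0092.
z_P − z_E = 0.2022 − 0.0092 = 0.1930.
E = 0.1930 / √2 = 0.1930 / 1.41421 = 0.1365 ≈ 0.14.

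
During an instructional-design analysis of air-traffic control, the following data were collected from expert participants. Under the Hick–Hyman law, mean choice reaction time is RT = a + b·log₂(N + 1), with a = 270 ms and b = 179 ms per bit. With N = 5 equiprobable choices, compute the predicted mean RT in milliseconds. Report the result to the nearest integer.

log₂(5 + 1) = log₂(6) = 2.5850.
RT = 270 + 179 × 2.5850 = 270 + 462.7150 = 732.7150 ms.
≈ 733 ms.

733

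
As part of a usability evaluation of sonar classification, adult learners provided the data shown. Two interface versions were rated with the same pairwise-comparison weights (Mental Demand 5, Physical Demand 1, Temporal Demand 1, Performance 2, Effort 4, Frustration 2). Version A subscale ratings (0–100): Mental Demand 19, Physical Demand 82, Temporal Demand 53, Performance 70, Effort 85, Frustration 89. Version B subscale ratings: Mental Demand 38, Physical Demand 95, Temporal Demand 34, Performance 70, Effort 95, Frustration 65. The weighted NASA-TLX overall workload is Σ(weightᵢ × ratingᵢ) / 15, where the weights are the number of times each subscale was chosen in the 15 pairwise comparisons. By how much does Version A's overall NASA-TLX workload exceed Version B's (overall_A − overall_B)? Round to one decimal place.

Version A weighted sum = 5·19 + 1·82 + 1·53 + 2·70 + 4·85 + 2·89 = 95 + 82 + 53 + 140 + 340 + 178 = 888; overall_A = 888/15 = 59.2000.
Version B weighted sum = 5·38 + 1·95 + 1·34 + 2·70 + 4·95 + 2·65 = 190 + 95 + 34 + 140 + 380 + 130 = 969; overall_B = 969/15 = 64.6000.
Difference = 59.2000 − 64.6000 = -5.4000 ≈ -5.4.

-5.4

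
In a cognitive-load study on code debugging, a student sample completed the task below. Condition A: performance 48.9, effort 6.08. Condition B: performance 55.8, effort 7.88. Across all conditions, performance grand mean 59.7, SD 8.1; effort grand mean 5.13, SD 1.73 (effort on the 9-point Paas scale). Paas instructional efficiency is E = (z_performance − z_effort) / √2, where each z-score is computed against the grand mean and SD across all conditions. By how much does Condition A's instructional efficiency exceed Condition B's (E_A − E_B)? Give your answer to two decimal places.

0.13

Condition A: z_P = (48.9 − 59.7)/8.1 = -1.3333; z_E = (6.08 − 5.13)/1.73 = 0.5491; E_A = (-1.3333 − 0.5491)/√2 = -1.3311.
Condition B: z_P = (55.8 − 59.7)/8.1 = -0.4815; z_E = (7.88 − 5.13)/1.73 = 1.5896; E_B = (-0.4815 − 1.5896)/√2 = -1.4645.
E_A − E_B = -1.3311 − (-1.4645) = 0.1334 ≈ 0.13.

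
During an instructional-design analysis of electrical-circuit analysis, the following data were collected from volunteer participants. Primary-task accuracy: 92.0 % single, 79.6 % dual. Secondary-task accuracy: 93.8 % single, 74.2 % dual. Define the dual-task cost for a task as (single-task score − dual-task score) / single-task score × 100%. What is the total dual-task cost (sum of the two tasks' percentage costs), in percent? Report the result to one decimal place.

34.4

Primary cost = (92.0 − 79.6) / 92.0 × 100% = 13.4783%.
Secondary cost = (93.8 − 74.2) / 93.8 × 100% = 20.8955%.
Total = 13.4783% + 20.8955% = 34.3738% ≈ 34.4%.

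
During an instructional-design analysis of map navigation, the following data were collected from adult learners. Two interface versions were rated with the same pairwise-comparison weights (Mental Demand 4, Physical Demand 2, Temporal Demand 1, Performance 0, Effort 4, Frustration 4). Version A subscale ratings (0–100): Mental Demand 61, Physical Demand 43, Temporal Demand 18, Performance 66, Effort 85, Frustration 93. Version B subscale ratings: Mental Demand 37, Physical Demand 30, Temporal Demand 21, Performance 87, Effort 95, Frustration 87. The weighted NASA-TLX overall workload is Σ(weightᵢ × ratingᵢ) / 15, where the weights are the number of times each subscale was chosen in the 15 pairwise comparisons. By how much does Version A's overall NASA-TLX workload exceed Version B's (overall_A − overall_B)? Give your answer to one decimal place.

Version A weighted sum = 4·61 + 2·43 + 1·18 + 0·66 + 4·85 + 4·93 = 244 + 86 + 18 + 0 + 340 + 372 = 1060; overall_A = 1060/15 = 70.6667.
Version B weighted sum = 4·37 + 2·30 + 1·21 + 0·87 + 4·95 + 4·87 = 148 + 60 + 21 + 0 + 380 + 348 = 957; overall_B = 957/15 = 63.8000.
Difference = 70.6667 − 63.8000 = 6.8667 ≈ 6.9.

6.9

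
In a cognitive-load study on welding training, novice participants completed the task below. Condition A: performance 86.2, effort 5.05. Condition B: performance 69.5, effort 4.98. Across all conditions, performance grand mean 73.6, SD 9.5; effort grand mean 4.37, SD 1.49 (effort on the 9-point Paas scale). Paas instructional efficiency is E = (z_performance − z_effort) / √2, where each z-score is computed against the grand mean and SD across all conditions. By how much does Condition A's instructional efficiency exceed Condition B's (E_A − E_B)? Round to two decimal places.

Condition A: z_P = (86.2 − 73.6)/9.5 = 1.3263; z_E = (5.05 − 4.37)/1.49 = 0.4564; E_A = (1.3263 − 0.4564)/√2 = 0.6151.
Condition B: z_P = (69.5 − 73.6)/9.5 = -0.4316; z_E = (4.98 − 4.37)/1.49 = 0.4094; E_B = (-0.4316 − 0.4094)/√2 = -0.5947.
E_A − E_B = 0.6151 − (-0.5947) = 1.2098 ≈ 1.21.

1.21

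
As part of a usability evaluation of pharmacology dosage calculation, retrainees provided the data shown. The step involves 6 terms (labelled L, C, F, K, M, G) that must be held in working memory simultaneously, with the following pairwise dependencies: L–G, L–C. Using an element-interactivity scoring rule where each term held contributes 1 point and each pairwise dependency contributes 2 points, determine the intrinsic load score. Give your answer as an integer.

Count of terms held simultaneously: 6.
Count of pairwise dependencies listed: 2.
Element contribution: 6 × 1 = 6.
Interaction contribution: 2 × 2 = 4.
Intrinsic load = 6 + 4 = 10.

10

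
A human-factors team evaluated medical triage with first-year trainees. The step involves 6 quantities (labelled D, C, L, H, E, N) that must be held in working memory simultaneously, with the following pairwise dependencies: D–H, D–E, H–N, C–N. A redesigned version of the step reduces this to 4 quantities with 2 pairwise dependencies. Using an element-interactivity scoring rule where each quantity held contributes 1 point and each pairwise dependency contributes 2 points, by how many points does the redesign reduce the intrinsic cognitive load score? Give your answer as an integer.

Original: 6 × 1 + 4 × 2 = 6 + 8 = 14.
Redesigned: 4 × 1 + 2 × 2 = 4 + 4 = 8.
Reduction = 14 − 8 = 6.

6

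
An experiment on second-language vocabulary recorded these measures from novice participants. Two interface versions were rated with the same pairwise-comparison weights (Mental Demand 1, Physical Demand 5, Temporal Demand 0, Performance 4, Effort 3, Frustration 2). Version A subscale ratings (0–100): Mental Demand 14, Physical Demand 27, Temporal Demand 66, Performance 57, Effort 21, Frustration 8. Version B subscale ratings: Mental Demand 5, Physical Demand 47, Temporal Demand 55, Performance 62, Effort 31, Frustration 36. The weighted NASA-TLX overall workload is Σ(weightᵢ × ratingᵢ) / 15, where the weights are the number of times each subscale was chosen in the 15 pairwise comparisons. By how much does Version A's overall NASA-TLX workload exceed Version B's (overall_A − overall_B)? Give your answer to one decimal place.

-13.1

Version A weighted sum = 1·14 + 5·27 + 0·66 + 4·57 + 3·21 + 2·8 = 14 + 135 + 0 + 228 + 63 + 16 = 456; overall_A = 456/15 = 30.4000.
Version B weighted sum = 1·5 + 5·47 + 0·55 + 4·62 + 3·31 + 2·36 = 5 + 235 + 0 + 248 + 93 + 72 = 653; overall_B = 653/15 = 43.5333.
Difference = 30.4000 − 43.5333 = -13.1333 ≈ -13.1.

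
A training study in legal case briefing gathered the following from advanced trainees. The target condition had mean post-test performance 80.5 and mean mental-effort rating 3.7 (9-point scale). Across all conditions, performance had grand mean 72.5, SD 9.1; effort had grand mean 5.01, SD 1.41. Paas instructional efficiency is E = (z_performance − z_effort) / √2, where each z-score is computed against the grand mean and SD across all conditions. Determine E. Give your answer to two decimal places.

1.28

z_performance = (80.5 − 72.5) / 9.1 = 8.0000 / 9.1 = 0.8791.
z_effort = (3.7 − 5.01) / 1.41 = -1.3100 / 1.41 = -0.9291.
z_P − z_E = 0.8791 − (-0.9291) = 1.8082.
E = 1.8082 / √2 = 1.8082 / 1.41421 = 1.2786 ≈ 1.28.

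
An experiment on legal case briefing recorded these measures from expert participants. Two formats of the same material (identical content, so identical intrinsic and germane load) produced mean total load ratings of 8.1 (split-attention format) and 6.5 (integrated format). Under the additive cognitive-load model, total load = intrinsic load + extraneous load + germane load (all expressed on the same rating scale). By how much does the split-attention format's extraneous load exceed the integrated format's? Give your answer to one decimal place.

Intrinsic and germane load are equal across formats, so the difference in total load equals the difference in extraneous load.
Extraneous-load difference = 8.1 − 6.5 = 1.6.

1.6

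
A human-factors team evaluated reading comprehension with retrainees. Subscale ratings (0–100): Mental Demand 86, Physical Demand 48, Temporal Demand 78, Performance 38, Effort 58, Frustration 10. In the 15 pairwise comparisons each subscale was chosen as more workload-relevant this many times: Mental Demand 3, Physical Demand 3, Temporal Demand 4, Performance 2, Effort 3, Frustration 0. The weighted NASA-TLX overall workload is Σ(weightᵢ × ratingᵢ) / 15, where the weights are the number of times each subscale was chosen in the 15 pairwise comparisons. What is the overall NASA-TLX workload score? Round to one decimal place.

The tallies are the weights (they sum to 15).
Weighted sum = 3·86 + 3·48 + 4·78 + 2·38 + 3·58 + 0·10
            = 258 + 144 + 312 + 76 + 174 + 0 = 964.
Overall workload = 964 / 15 = 64.2667 ≈ 64.3.

64.3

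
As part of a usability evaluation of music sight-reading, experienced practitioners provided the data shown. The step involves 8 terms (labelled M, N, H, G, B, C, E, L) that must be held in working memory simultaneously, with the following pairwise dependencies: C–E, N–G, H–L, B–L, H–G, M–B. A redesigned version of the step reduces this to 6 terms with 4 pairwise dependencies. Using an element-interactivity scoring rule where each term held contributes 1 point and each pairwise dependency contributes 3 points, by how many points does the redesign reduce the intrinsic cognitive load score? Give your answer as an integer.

Original: 8 × 1 + 6 × 3 = 8 + 18 = 26.
Redesigned: 6 × 1 + 4 × 3 = 6 + 12 = 18.
Reduction = 26 − 18 = 8.

8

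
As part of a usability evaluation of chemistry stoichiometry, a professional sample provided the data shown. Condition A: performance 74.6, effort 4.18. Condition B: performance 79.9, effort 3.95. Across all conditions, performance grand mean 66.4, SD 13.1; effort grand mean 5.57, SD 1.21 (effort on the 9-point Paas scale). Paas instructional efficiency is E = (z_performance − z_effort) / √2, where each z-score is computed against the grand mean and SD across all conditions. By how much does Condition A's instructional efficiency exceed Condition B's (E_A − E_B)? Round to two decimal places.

-0.42

Condition A: z_P = (74.6 − 66.4)/13.1 = 0.6260; z_E = (4.18 − 5.57)/1.21 = -1.1488; E_A = (0.6260 − (-1.1488))/√2 = 1.2550.
Condition B: z_P = (79.9 − 66.4)/13.1 = 1.0305; z_E = (3.95 − 5.57)/1.21 = -1.3388; E_B = (1.0305 − (-1.3388))/√2 = 1.6753.
E_A − E_B = 1.2550 − 1.6753 = -0.4203 ≈ -0.42.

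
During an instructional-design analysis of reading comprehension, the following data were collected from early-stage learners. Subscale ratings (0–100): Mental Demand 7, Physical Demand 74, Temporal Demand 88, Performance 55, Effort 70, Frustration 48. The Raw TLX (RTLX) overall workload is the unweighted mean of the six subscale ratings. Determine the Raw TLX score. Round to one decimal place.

Sum of ratings = 7 + 74 + 88 + 55 + 70 + 48 = 342.
RTLX = 342 / 6 = 57.0000 ≈ 57.0.

57.0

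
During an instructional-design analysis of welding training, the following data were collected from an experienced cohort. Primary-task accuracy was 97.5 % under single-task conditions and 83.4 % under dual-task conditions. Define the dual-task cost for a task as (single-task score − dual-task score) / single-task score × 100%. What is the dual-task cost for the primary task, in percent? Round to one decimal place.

Cost = (97.5 − 83.4) / 97.5 × 100%
     = 14.1000 / 97.5 × 100% = 14.4615%.
≈ 14.5%.

14.5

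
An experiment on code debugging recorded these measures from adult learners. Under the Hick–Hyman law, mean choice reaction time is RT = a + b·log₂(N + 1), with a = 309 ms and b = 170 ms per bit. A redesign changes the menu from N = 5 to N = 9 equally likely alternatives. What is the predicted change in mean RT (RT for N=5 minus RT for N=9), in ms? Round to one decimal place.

RT(5) = 309 + 170·log₂(6) = 309 + 170·2.5850 = 748.4500 ms.
RT(9) = 309 + 170·log₂(10) = 309 + 170·3.3219 = 873.7230 ms.
Difference = 748.4500 − 873.7230 = -125.2730 ≈ -125.3 ms.

-125.3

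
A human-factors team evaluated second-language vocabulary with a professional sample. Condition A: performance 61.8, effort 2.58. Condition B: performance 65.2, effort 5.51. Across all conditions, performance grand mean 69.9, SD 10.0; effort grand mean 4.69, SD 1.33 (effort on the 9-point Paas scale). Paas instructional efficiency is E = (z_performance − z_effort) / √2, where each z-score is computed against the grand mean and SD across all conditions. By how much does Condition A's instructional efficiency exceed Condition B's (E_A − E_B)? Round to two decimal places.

Condition A: z_P = (61.8 − 69.9)/10.0 = -0.8100; z_E = (2.58 − 4.69)/1.33 = -1.5865; E_A = (-0.8100 − (-1.5865))/√2 = 0.5491.
Condition B: z_P = (65.2 − 69.9)/10.0 = -0.4700; z_E = (5.51 − 4.69)/1.33 = 0.6165; E_B = (-0.4700 − 0.6165)/√2 = -0.7683.
E_A − E_B = 0.5491 − (-0.7683) = 1.3174 ≈ 1.32.

1.32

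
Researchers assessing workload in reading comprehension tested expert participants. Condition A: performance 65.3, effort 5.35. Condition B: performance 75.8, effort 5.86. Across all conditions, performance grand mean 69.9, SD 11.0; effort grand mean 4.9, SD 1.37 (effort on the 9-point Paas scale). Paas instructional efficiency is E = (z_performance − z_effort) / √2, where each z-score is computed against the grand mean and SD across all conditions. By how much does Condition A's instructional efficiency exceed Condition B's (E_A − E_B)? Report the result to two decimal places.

-0.41

Condition A: z_P = (65.3 − 69.9)/11.0 = -0.4182; z_E = (5.35 − 4.9)/1.37 = 0.3285; E_A = (-0.4182 − 0.3285)/√2 = -0.5280.
Condition B: z_P = (75.8 − 69.9)/11.0 = 0.5364; z_E = (5.86 − 4.9)/1.37 = 0.7007; E_B = (0.5364 − 0.7007)/√2 = -0.1162.
E_A − E_B = -0.5280 − (-0.1162) = -0.4118 ≈ -0.41.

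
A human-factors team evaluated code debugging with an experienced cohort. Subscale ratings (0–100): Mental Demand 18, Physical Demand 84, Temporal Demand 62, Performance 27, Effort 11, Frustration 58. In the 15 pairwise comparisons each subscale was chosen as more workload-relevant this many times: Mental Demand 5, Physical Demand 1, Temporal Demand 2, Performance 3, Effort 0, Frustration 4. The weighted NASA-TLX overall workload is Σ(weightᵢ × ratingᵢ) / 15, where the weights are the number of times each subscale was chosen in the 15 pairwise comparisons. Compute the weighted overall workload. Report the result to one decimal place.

The tallies are the weights (they sum to 15).
Weighted sum = 5·18 + 1·84 + 2·62 + 3·27 + 0·11 + 4·58
            = 90 + 84 + 124 + 81 + 0 + 232 = 611.
Overall workload = 611 / 15 = 40.7333 ≈ 40.7.

40.7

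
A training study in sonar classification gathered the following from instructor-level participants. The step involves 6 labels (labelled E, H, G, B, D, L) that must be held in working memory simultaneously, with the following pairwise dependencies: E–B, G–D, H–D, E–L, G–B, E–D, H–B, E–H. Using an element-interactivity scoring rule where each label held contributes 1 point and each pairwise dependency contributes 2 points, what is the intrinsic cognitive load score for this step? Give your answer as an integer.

22

Count of labels held simultaneously: 6.
Count of pairwise dependencies listed: 8.
Element contribution: 6 × 1 = 6.
Interaction contribution: 8 × 2 = 16.
Intrinsic load = 6 + 16 = 22.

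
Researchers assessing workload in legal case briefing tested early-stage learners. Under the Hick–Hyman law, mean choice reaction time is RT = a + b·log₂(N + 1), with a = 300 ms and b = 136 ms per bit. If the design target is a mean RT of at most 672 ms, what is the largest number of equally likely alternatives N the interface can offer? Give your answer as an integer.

Set 300 + 136·log₂(N + 1) ≤ 672.
log₂(N + 1) ≤ (672 − 300) / 136 = 2.7353.
N + 1 ≤ 2^2.7353 = 6.6590.
N ≤ 5.6590, so the largest integer N is 5.

5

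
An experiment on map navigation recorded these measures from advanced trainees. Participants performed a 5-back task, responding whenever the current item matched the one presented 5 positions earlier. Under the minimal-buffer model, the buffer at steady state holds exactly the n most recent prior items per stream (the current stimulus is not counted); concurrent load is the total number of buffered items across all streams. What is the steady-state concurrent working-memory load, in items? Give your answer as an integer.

The buffer holds the 5 most recent prior items.
Steady-state concurrent load = 5 items.

5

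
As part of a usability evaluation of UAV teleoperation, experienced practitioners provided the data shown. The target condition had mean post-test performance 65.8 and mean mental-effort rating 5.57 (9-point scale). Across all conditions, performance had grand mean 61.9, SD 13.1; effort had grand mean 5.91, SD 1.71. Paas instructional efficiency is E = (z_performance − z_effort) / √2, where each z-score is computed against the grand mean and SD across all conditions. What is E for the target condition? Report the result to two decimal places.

z_performance = (65.8 − 61.9) / 13.1 = 3.9000 / 13.1 = 0.2977.
z_effort = (5.57 − 5.91) / 1.71 = -0.3400 / 1.71 = -0.1988.
z_P − z_E = 0.2977 − (-0.1988) = 0.4965.
E = 0.4965 / √2 = 0.4965 / 1.41421 = 0.3511 ≈ 0.35.

0.35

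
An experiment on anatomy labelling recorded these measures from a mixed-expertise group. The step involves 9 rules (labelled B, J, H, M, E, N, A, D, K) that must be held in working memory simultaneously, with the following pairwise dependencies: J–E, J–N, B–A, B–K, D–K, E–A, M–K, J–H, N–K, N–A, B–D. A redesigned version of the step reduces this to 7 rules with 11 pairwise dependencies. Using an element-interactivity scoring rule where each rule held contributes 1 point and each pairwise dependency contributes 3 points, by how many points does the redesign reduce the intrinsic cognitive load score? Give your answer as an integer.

Original: 9 × 1 + 11 × 3 = 9 + 33 = 42.
Redesigned: 7 × 1 + 11 × 3 = 7 + 33 = 40.
Reduction = 42 − 40 = 2.

2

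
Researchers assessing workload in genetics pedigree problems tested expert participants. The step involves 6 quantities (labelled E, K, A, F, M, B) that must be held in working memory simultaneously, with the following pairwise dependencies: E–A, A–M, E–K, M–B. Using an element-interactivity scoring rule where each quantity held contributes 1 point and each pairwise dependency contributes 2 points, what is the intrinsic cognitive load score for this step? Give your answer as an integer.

Count of quantities held simultaneously: 6.
Count of pairwise dependencies listed: 4.
Element contribution: 6 × 1 = 6.
Interaction contribution: 4 × 2 = 8.
Intrinsic load = 6 + 8 = 14.

14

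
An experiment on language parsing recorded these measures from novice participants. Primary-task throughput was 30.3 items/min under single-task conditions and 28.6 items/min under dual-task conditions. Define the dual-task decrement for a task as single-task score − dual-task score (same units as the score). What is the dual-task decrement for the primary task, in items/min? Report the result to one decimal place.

Decrement = 30.3 − 28.6 = 1.7000 items/min ≈ 1.7 items/min.

1.7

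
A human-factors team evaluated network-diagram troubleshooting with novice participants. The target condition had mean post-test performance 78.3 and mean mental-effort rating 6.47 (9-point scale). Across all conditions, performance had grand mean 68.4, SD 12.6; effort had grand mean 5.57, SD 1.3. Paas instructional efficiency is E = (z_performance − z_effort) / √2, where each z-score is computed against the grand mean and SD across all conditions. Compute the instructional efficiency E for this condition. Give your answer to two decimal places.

0.07

z_performance = (78.3 − 68.4) / 12.6 = 9.9000 / 12.6 = 0.7857.
z_effort = (6.47 − 5.57) / 1.3 = 0.9000 / 1.3 = 0.6923.
z_P − z_E = 0.7857 − 0.6923 = 0.0934.
E = 0.0934 / √2 = 0.0934 / 1.41421 = 0.0660 ≈ 0.07.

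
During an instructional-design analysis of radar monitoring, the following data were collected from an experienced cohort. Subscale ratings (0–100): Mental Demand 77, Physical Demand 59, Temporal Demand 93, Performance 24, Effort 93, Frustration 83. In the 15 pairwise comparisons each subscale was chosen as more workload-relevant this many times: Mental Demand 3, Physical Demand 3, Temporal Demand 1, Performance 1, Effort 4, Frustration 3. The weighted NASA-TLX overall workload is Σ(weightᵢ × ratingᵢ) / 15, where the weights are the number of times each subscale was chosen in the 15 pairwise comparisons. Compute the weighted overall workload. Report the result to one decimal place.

76.4

The tallies are the weights (they sum to 15).
Weighted sum = 3·77 + 3·59 + 1·93 + 1·24 + 4·93 + 3·83
            = 231 + 177 + 93 + 24 + 372 + 249 = 1146.
Overall workload = 1146 / 15 = 76.4000 ≈ 76.4.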